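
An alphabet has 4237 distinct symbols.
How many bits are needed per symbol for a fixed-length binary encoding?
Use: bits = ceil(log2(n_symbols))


log2(4237) = 12.0488
Bracket: 2^12 = 4096 < 4237 <= 2^13 = 8192
So ceil(log2(4237)) = 13

bits = ceil(log2(4237)) = ceil(12.0488) = 13 bits


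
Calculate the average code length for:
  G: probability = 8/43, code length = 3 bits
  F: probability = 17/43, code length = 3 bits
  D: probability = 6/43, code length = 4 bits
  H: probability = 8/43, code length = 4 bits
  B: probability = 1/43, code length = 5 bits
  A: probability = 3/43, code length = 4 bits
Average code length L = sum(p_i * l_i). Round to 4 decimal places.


Weighted contributions p_i * l_i:
  G: (8/43) * 3 = 24/43
  F: (17/43) * 3 = 51/43
  D: (6/43) * 4 = 24/43
  H: (8/43) * 4 = 32/43
  B: (1/43) * 5 = 5/43
  A: (3/43) * 4 = 12/43
Sum = (24 + 51 + 24 + 32 + 5 + 12)/43 = 148/43

L = 148/43 = 3.4419 bits/symbol


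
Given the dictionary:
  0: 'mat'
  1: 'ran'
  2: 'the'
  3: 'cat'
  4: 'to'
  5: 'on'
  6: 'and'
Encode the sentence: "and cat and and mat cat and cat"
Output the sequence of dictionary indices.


Look up each word in the dictionary:
  'and' -> 6
  'cat' -> 3
  'and' -> 6
  'and' -> 6
  'mat' -> 0
  'cat' -> 3
  'and' -> 6
  'cat' -> 3

Encoded: [6, 3, 6, 6, 0, 3, 6, 3]


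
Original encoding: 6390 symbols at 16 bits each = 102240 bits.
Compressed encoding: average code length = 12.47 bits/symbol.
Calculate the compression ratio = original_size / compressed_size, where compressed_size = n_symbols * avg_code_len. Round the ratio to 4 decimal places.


original_size = n_symbols * orig_bits = 6390 * 16 = 102240 bits
compressed_size = n_symbols * avg_code_len = 6390 * 12.47 = 79683.3 bits
ratio = original_size / compressed_size = 102240 / 79683.3 = 1.2831

Compression ratio = 1.2831


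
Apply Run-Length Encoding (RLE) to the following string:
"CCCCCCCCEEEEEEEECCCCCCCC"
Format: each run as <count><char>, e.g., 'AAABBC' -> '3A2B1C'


Scanning runs left to right:
  i=0: run of 'C' x 8 -> '8C'
  i=8: run of 'E' x 8 -> '8E'
  i=16: run of 'C' x 8 -> '8C'

RLE = 8C8E8C


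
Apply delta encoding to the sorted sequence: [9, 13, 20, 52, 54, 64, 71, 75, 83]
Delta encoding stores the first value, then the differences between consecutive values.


First value: 9
Deltas:
  13 - 9 = 4
  20 - 13 = 7
  52 - 20 = 32
  54 - 52 = 2
  64 - 54 = 10
  71 - 64 = 7
  75 - 71 = 4
  83 - 75 = 8


Delta encoded: [9, 4, 7, 32, 2, 10, 7, 4, 8]


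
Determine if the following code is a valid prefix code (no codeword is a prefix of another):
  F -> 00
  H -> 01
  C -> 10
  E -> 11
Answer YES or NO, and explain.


Checking each pair (does one codeword prefix another?):
  F='00' vs H='01': no prefix
  F='00' vs C='10': no prefix
  F='00' vs E='11': no prefix
  H='01' vs F='00': no prefix
  H='01' vs C='10': no prefix
  H='01' vs E='11': no prefix
  C='10' vs F='00': no prefix
  C='10' vs H='01': no prefix
  C='10' vs E='11': no prefix
  E='11' vs F='00': no prefix
  E='11' vs H='01': no prefix
  E='11' vs C='10': no prefix
No violation found over all pairs.

YES -- this is a valid prefix code. No codeword is a prefix of any other codeword.


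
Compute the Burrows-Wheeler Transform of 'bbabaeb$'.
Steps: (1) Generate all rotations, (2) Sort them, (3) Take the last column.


Rotations (sorted):
  0: $bbabaeb -> last char: b
  1: abaeb$bb -> last char: b
  2: aeb$bbab -> last char: b
  3: b$bbabae -> last char: e
  4: babaeb$b -> last char: b
  5: baeb$bba -> last char: a
  6: bbabaeb$ -> last char: $
  7: eb$bbaba -> last char: a


BWT = bbbeba$a


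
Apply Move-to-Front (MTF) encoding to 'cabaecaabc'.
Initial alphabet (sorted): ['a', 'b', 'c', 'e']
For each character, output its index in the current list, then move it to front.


MTF encoding:
'c': index 2 in ['a', 'b', 'c', 'e'] -> ['c', 'a', 'b', 'e']
'a': index 1 in ['c', 'a', 'b', 'e'] -> ['a', 'c', 'b', 'e']
'b': index 2 in ['a', 'c', 'b', 'e'] -> ['b', 'a', 'c', 'e']
'a': index 1 in ['b', 'a', 'c', 'e'] -> ['a', 'b', 'c', 'e']
'e': index 3 in ['a', 'b', 'c', 'e'] -> ['e', 'a', 'b', 'c']
'c': index 3 in ['e', 'a', 'b', 'c'] -> ['c', 'e', 'a', 'b']
'a': index 2 in ['c', 'e', 'a', 'b'] -> ['a', 'c', 'e', 'b']
'a': index 0 in ['a', 'c', 'e', 'b'] -> ['a', 'c', 'e', 'b']
'b': index 3 in ['a', 'c', 'e', 'b'] -> ['b', 'a', 'c', 'e']
'c': index 2 in ['b', 'a', 'c', 'e'] -> ['c', 'b', 'a', 'e']


Output: [2, 1, 2, 1, 3, 3, 2, 0, 3, 2]


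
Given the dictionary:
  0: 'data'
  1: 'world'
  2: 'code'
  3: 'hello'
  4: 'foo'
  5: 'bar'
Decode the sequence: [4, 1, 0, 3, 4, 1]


Look up each index in the dictionary:
  4 -> 'foo'
  1 -> 'world'
  0 -> 'data'
  3 -> 'hello'
  4 -> 'foo'
  1 -> 'world'

Decoded: "foo world data hello foo world"


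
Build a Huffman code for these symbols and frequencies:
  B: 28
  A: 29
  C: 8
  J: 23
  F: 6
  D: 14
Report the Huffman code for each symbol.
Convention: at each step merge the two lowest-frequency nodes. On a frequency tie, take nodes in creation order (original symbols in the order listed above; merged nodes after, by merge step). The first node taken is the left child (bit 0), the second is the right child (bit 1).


Huffman tree construction:
Step 1: Merge F(6) + C(8) = 14
Step 2: Merge D(14) + (F+C)(14) = 28
Step 3: Merge J(23) + B(28) = 51
Step 4: Merge (D+(F+C))(28) + A(29) = 57
Step 5: Merge (J+B)(51) + ((D+(F+C))+A)(57) = 108
Read each symbol's code off the tree from the root (left child = 0, right child = 1).

Codes:
  B: 01 (length 2)
  A: 11 (length 2)
  C: 1011 (length 4)
  J: 00 (length 2)
  F: 1010 (length 4)
  D: 100 (length 3)
Average code length: 258/108 = 2.3889 bits/symbol


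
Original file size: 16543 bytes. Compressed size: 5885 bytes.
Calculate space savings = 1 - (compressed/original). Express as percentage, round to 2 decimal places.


ratio = compressed/original = 5885/16543 = 0.35574
savings = 1 - ratio = 1 - 0.35574 = 0.64426
as a percentage: 0.64426 * 100 = 64.43%

Space savings = 1 - 5885/16543 = 64.43%


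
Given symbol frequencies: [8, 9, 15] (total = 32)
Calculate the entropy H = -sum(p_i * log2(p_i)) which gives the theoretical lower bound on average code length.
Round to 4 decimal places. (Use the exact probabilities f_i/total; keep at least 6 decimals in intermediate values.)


Per-symbol terms -p_i * log2(p_i) with p_i = f_i/32:
  p = 8/32 = 0.250000: log2(p) = -2.000000, -p*log2(p) = 0.500000
  p = 9/32 = 0.281250: log2(p) = -1.830075, -p*log2(p) = 0.514709
  p = 15/32 = 0.468750: log2(p) = -1.093109, -p*log2(p) = 0.512395
H = 0.500000 + 0.514709 + 0.512395 = 1.527104

H = 1.5271 bits/symbol


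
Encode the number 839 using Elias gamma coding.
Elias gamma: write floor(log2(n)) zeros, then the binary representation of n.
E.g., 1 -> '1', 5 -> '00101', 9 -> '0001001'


num_bits = floor(log2(839)) + 1 = 10
leading_zeros = num_bits - 1 = 9
binary(839) = 1101000111

Elias gamma(839) = '000000000' + '1101000111' = 0000000001101000111 (19 bits)


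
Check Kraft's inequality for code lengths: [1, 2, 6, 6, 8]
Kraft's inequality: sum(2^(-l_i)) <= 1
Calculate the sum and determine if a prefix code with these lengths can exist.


Sum = 2^(-1) + 2^(-2) + 2^(-6) + 2^(-6) + 2^(-8)
    = 0.5 + 0.25 + 0.015625 + 0.015625 + 0.00390625
    = 201/256 = 0.78515625
Since 0.78515625 <= 1, Kraft's inequality IS satisfied.
A prefix code with these lengths CAN exist.

Kraft sum = 0.78515625. Satisfied.


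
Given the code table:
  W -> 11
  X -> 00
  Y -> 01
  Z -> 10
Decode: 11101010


Decoding:
11 -> W
10 -> Z
10 -> Z
10 -> Z


Result: WZZZ


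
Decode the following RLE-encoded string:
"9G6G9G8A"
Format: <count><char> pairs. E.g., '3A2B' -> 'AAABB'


Expanding each <count><char> pair:
  9G -> 'GGGGGGGGG'
  6G -> 'GGGGGG'
  9G -> 'GGGGGGGGG'
  8A -> 'AAAAAAAA'

Decoded = GGGGGGGGGGGGGGGGGGGGGGGGAAAAAAAA


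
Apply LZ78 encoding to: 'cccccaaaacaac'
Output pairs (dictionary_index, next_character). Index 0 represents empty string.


LZ78 encoding steps:
Dictionary: {0: ''}
Step 1: w='' (idx 0), next='c' -> output (0, 'c'), add 'c' as idx 1
Step 2: w='c' (idx 1), next='c' -> output (1, 'c'), add 'cc' as idx 2
Step 3: w='cc' (idx 2), next='a' -> output (2, 'a'), add 'cca' as idx 3
Step 4: w='' (idx 0), next='a' -> output (0, 'a'), add 'a' as idx 4
Step 5: w='a' (idx 4), next='a' -> output (4, 'a'), add 'aa' as idx 5
Step 6: w='c' (idx 1), next='a' -> output (1, 'a'), add 'ca' as idx 6
Step 7: w='a' (idx 4), next='c' -> output (4, 'c'), add 'ac' as idx 7


Encoded: [(0, 'c'), (1, 'c'), (2, 'a'), (0, 'a'), (4, 'a'), (1, 'a'), (4, 'c')]


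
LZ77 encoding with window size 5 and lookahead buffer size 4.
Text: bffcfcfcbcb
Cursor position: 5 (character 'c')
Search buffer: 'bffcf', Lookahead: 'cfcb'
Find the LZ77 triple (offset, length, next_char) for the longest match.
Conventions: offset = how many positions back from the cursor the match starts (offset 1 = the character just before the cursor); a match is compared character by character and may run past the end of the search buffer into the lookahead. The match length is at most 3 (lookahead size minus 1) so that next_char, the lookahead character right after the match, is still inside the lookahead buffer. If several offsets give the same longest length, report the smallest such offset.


Try each offset into the search buffer:
  offset=1 (pos 4, char 'f'): match length 0
  offset=2 (pos 3, char 'c'): match length 3
  offset=3 (pos 2, char 'f'): match length 0
  offset=4 (pos 1, char 'f'): match length 0
  offset=5 (pos 0, char 'b'): match length 0
Longest match has length 3 at offset 2.
next_char = character at position 5 + 3 = 8 -> 'b'

Best match: offset=2, length=3 (matching 'cfc' starting at position 3)
LZ77 triple: (2, 3, 'b')


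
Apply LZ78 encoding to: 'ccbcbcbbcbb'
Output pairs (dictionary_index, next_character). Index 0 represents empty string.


LZ78 encoding steps:
Dictionary: {0: ''}
Step 1: w='' (idx 0), next='c' -> output (0, 'c'), add 'c' as idx 1
Step 2: w='c' (idx 1), next='b' -> output (1, 'b'), add 'cb' as idx 2
Step 3: w='cb' (idx 2), next='c' -> output (2, 'c'), add 'cbc' as idx 3
Step 4: w='' (idx 0), next='b' -> output (0, 'b'), add 'b' as idx 4
Step 5: w='b' (idx 4), next='c' -> output (4, 'c'), add 'bc' as idx 5
Step 6: w='b' (idx 4), next='b' -> output (4, 'b'), add 'bb' as idx 6


Encoded: [(0, 'c'), (1, 'b'), (2, 'c'), (0, 'b'), (4, 'c'), (4, 'b')]


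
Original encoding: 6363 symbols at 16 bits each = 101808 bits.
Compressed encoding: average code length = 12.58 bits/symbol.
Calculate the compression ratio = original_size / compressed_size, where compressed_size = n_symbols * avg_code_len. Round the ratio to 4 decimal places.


original_size = n_symbols * orig_bits = 6363 * 16 = 101808 bits
compressed_size = n_symbols * avg_code_len = 6363 * 12.58 = 80046.54 bits
ratio = original_size / compressed_size = 101808 / 80046.54 = 1.2719

Compression ratio = 1.2719


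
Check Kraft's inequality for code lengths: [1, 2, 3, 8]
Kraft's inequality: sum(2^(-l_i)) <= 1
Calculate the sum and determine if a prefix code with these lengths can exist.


Sum = 2^(-1) + 2^(-2) + 2^(-3) + 2^(-8)
    = 0.5 + 0.25 + 0.125 + 0.00390625
    = 225/256 = 0.87890625
Since 0.87890625 <= 1, Kraft's inequality IS satisfied.
A prefix code with these lengths CAN exist.

Kraft sum = 0.87890625. Satisfied.


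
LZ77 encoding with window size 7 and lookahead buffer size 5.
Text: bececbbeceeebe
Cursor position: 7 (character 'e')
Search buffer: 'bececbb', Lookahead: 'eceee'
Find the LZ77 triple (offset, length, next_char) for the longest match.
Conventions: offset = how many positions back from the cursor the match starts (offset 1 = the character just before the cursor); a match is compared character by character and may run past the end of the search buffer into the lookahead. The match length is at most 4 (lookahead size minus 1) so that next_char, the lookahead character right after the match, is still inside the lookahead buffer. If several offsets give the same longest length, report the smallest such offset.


Try each offset into the search buffer:
  offset=1 (pos 6, char 'b'): match length 0
  offset=2 (pos 5, char 'b'): match length 0
  offset=3 (pos 4, char 'c'): match length 0
  offset=4 (pos 3, char 'e'): match length 2
  offset=5 (pos 2, char 'c'): match length 0
  offset=6 (pos 1, char 'e'): match length 3
  offset=7 (pos 0, char 'b'): match length 0
Longest match has length 3 at offset 6.
next_char = character at position 7 + 3 = 10 -> 'e'

Best match: offset=6, length=3 (matching 'ece' starting at position 1)
LZ77 triple: (6, 3, 'e')


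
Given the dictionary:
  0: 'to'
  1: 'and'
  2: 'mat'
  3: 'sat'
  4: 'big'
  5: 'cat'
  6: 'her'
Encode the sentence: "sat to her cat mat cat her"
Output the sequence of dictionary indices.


Look up each word in the dictionary:
  'sat' -> 3
  'to' -> 0
  'her' -> 6
  'cat' -> 5
  'mat' -> 2
  'cat' -> 5
  'her' -> 6

Encoded: [3, 0, 6, 5, 2, 5, 6]


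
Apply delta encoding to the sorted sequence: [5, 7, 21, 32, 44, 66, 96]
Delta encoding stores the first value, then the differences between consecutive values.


First value: 5
Deltas:
  7 - 5 = 2
  21 - 7 = 14
  32 - 21 = 11
  44 - 32 = 12
  66 - 44 = 22
  96 - 66 = 30


Delta encoded: [5, 2, 14, 11, 12, 22, 30]


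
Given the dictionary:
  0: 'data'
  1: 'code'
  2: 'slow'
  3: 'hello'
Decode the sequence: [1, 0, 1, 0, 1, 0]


Look up each index in the dictionary:
  1 -> 'code'
  0 -> 'data'
  1 -> 'code'
  0 -> 'data'
  1 -> 'code'
  0 -> 'data'

Decoded: "code data code data code data"


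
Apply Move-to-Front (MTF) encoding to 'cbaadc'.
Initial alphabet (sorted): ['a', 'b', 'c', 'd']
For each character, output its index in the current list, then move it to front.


MTF encoding:
'c': index 2 in ['a', 'b', 'c', 'd'] -> ['c', 'a', 'b', 'd']
'b': index 2 in ['c', 'a', 'b', 'd'] -> ['b', 'c', 'a', 'd']
'a': index 2 in ['b', 'c', 'a', 'd'] -> ['a', 'b', 'c', 'd']
'a': index 0 in ['a', 'b', 'c', 'd'] -> ['a', 'b', 'c', 'd']
'd': index 3 in ['a', 'b', 'c', 'd'] -> ['d', 'a', 'b', 'c']
'c': index 3 in ['d', 'a', 'b', 'c'] -> ['c', 'd', 'a', 'b']


Output: [2, 2, 2, 0, 3, 3]


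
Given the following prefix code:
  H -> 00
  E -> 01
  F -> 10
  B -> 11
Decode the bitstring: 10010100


Decoding step by step:
Bits 10 -> F
Bits 01 -> E
Bits 01 -> E
Bits 00 -> H


Decoded message: FEEH


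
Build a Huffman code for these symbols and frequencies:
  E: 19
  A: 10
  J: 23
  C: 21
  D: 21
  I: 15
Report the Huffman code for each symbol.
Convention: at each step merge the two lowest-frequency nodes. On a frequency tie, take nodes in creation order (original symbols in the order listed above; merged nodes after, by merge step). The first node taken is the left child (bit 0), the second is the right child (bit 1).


Huffman tree construction:
Step 1: Merge A(10) + I(15) = 25
Step 2: Merge E(19) + C(21) = 40
Step 3: Merge D(21) + J(23) = 44
Step 4: Merge (A+I)(25) + (E+C)(40) = 65
Step 5: Merge (D+J)(44) + ((A+I)+(E+C))(65) = 109
Read each symbol's code off the tree from the root (left child = 0, right child = 1).

Codes:
  E: 110 (length 3)
  A: 100 (length 3)
  J: 01 (length 2)
  C: 111 (length 3)
  D: 00 (length 2)
  I: 101 (length 3)
Average code length: 283/109 = 2.5963 bits/symbol


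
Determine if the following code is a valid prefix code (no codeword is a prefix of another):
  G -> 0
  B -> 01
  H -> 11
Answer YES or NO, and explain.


Checking each pair (does one codeword prefix another?):
  G='0' vs B='01': prefix -- VIOLATION

NO -- this is NOT a valid prefix code. G (0) is a prefix of B (01).


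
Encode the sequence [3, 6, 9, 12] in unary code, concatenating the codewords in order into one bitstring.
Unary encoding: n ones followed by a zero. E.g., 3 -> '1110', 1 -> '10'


Encode each number as n ones followed by a terminating 0:
  3 -> 1110 (4 bits)
  6 -> 1111110 (7 bits)
  9 -> 1111111110 (10 bits)
  12 -> 1111111111110 (13 bits)
Total length = 4 + 7 + 10 + 13 = 34 bits.

Unary([3, 6, 9, 12]) = 1110111111011111111101111111111110 (34 bits)


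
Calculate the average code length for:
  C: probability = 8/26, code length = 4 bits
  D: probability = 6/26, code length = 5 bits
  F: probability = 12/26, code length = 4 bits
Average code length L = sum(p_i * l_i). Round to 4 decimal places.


Weighted contributions p_i * l_i:
  C: (8/26) * 4 = 32/26
  D: (6/26) * 5 = 30/26
  F: (12/26) * 4 = 48/26
Sum = (32 + 30 + 48)/26 = 110/26

L = 110/26 = 4.2308 bits/symbol


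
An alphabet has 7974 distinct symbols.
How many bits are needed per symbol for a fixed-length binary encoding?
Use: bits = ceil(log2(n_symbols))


log2(7974) = 12.9611
Bracket: 2^12 = 4096 < 7974 <= 2^13 = 8192
So ceil(log2(7974)) = 13

bits = ceil(log2(7974)) = ceil(12.9611) = 13 bits


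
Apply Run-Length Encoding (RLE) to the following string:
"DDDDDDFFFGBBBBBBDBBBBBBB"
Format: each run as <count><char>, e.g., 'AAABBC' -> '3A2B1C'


Scanning runs left to right:
  i=0: run of 'D' x 6 -> '6D'
  i=6: run of 'F' x 3 -> '3F'
  i=9: run of 'G' x 1 -> '1G'
  i=10: run of 'B' x 6 -> '6B'
  i=16: run of 'D' x 1 -> '1D'
  i=17: run of 'B' x 7 -> '7B'

RLE = 6D3F1G6B1D7B


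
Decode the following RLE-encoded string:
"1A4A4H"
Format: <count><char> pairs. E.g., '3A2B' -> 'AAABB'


Expanding each <count><char> pair:
  1A -> 'A'
  4A -> 'AAAA'
  4H -> 'HHHH'

Decoded = AAAAAHHHH


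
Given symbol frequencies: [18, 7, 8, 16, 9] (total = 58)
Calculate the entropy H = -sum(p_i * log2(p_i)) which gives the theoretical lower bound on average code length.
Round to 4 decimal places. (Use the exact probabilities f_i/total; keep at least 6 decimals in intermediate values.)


Per-symbol terms -p_i * log2(p_i) with p_i = f_i/58:
  p = 18/58 = 0.310345: log2(p) = -1.688056, -p*log2(p) = 0.523879
  p = 7/58 = 0.120690: log2(p) = -3.050626, -p*log2(p) = 0.368179
  p = 8/58 = 0.137931: log2(p) = -2.857981, -p*log2(p) = 0.394204
  p = 16/58 = 0.275862: log2(p) = -1.857981, -p*log2(p) = 0.512546
  p = 9/58 = 0.155172: log2(p) = -2.688056, -p*log2(p) = 0.417112
H = 0.523879 + 0.368179 + 0.394204 + 0.512546 + 0.417112 = 2.215920

H = 2.2159 bits/symbol


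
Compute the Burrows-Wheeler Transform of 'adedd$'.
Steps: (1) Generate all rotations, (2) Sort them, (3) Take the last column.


Rotations (sorted):
  0: $adedd -> last char: d
  1: adedd$ -> last char: $
  2: d$aded -> last char: d
  3: dd$ade -> last char: e
  4: dedd$a -> last char: a
  5: edd$ad -> last char: d


BWT = d$dead


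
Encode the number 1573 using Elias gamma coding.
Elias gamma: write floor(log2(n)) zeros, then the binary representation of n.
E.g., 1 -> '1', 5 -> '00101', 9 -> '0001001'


num_bits = floor(log2(1573)) + 1 = 11
leading_zeros = num_bits - 1 = 10
binary(1573) = 11000100101

Elias gamma(1573) = '0000000000' + '11000100101' = 000000000011000100101 (21 bits)


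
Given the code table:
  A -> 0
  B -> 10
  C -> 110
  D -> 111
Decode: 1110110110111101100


Decoding:
111 -> D
0 -> A
110 -> C
110 -> C
111 -> D
10 -> B
110 -> C
0 -> A


Result: DACCDBCA


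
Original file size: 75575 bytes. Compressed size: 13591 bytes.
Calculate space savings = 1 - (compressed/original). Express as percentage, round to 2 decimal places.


ratio = compressed/original = 13591/75575 = 0.179835
savings = 1 - ratio = 1 - 0.179835 = 0.820165
as a percentage: 0.820165 * 100 = 82.02%

Space savings = 1 - 13591/75575 = 82.02%


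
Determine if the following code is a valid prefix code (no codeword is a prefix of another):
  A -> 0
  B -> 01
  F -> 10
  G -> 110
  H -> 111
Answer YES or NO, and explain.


Checking each pair (does one codeword prefix another?):
  A='0' vs B='01': prefix -- VIOLATION

NO -- this is NOT a valid prefix code. A (0) is a prefix of B (01).


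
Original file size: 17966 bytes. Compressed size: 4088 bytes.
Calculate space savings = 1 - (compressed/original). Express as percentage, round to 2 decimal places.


ratio = compressed/original = 4088/17966 = 0.227541
savings = 1 - ratio = 1 - 0.227541 = 0.772459
as a percentage: 0.772459 * 100 = 77.25%

Space savings = 1 - 4088/17966 = 77.25%


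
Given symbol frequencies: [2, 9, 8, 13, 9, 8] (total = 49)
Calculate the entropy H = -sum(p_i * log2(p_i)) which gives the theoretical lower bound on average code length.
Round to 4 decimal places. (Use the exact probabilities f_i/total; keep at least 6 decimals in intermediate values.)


Per-symbol terms -p_i * log2(p_i) with p_i = f_i/49:
  p = 2/49 = 0.040816: log2(p) = -4.614710, -p*log2(p) = 0.188356
  p = 9/49 = 0.183673: log2(p) = -2.444785, -p*log2(p) = 0.449042
  p = 8/49 = 0.163265: log2(p) = -2.614710, -p*log2(p) = 0.426891
  p = 13/49 = 0.265306: log2(p) = -1.914270, -p*log2(p) = 0.507868
  p = 9/49 = 0.183673: log2(p) = -2.444785, -p*log2(p) = 0.449042
  p = 8/49 = 0.163265: log2(p) = -2.614710, -p*log2(p) = 0.426891
H = 0.188356 + 0.449042 + 0.426891 + 0.507868 + 0.449042 + 0.426891 = 2.448090

H = 2.4481 bits/symbol


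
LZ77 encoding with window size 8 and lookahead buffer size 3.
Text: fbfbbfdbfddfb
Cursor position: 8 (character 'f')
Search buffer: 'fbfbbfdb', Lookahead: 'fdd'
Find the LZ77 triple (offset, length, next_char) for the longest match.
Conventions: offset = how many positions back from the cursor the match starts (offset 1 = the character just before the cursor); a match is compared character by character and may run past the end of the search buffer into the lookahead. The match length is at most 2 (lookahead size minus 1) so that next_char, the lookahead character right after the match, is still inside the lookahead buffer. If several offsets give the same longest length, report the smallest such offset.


Try each offset into the search buffer:
  offset=1 (pos 7, char 'b'): match length 0
  offset=2 (pos 6, char 'd'): match length 0
  offset=3 (pos 5, char 'f'): match length 2
  offset=4 (pos 4, char 'b'): match length 0
  offset=5 (pos 3, char 'b'): match length 0
  offset=6 (pos 2, char 'f'): match length 1
  offset=7 (pos 1, char 'b'): match length 0
  offset=8 (pos 0, char 'f'): match length 1
Longest match has length 2 at offset 3.
next_char = character at position 8 + 2 = 10 -> 'd'

Best match: offset=3, length=2 (matching 'fd' starting at position 5)
LZ77 triple: (3, 2, 'd')


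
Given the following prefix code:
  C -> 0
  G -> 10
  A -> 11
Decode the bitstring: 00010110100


Decoding step by step:
Bits 0 -> C
Bits 0 -> C
Bits 0 -> C
Bits 10 -> G
Bits 11 -> A
Bits 0 -> C
Bits 10 -> G
Bits 0 -> C


Decoded message: CCCGACGC


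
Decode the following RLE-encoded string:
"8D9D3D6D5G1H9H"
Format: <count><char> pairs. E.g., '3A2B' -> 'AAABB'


Expanding each <count><char> pair:
  8D -> 'DDDDDDDD'
  9D -> 'DDDDDDDDD'
  3D -> 'DDD'
  6D -> 'DDDDDD'
  5G -> 'GGGGG'
  1H -> 'H'
  9H -> 'HHHHHHHHH'

Decoded = DDDDDDDDDDDDDDDDDDDDDDDDDDGGGGGHHHHHHHHHH


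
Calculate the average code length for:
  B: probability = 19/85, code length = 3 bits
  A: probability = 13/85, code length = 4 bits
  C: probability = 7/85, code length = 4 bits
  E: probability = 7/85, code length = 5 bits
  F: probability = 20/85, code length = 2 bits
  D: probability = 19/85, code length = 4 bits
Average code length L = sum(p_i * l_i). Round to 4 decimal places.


Weighted contributions p_i * l_i:
  B: (19/85) * 3 = 57/85
  A: (13/85) * 4 = 52/85
  C: (7/85) * 4 = 28/85
  E: (7/85) * 5 = 35/85
  F: (20/85) * 2 = 40/85
  D: (19/85) * 4 = 76/85
Sum = (57 + 52 + 28 + 35 + 40 + 76)/85 = 288/85

L = 288/85 = 3.3882 bits/symbol


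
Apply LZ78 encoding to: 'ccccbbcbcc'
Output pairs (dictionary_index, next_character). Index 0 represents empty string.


LZ78 encoding steps:
Dictionary: {0: ''}
Step 1: w='' (idx 0), next='c' -> output (0, 'c'), add 'c' as idx 1
Step 2: w='c' (idx 1), next='c' -> output (1, 'c'), add 'cc' as idx 2
Step 3: w='c' (idx 1), next='b' -> output (1, 'b'), add 'cb' as idx 3
Step 4: w='' (idx 0), next='b' -> output (0, 'b'), add 'b' as idx 4
Step 5: w='cb' (idx 3), next='c' -> output (3, 'c'), add 'cbc' as idx 5
Step 6: w='c' (idx 1), end of input -> output (1, '')


Encoded: [(0, 'c'), (1, 'c'), (1, 'b'), (0, 'b'), (3, 'c'), (1, '')]


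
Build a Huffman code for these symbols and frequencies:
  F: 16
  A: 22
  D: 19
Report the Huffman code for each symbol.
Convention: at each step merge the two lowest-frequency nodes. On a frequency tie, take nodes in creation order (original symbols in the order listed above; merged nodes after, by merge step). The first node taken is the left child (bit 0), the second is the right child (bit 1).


Huffman tree construction:
Step 1: Merge F(16) + D(19) = 35
Step 2: Merge A(22) + (F+D)(35) = 57
Read each symbol's code off the tree from the root (left child = 0, right child = 1).

Codes:
  F: 10 (length 2)
  A: 0 (length 1)
  D: 11 (length 2)
Average code length: 92/57 = 1.6140 bits/symbol


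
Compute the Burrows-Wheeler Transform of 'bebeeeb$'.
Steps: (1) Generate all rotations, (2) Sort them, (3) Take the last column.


Rotations (sorted):
  0: $bebeeeb -> last char: b
  1: b$bebeee -> last char: e
  2: bebeeeb$ -> last char: $
  3: beeeb$be -> last char: e
  4: eb$bebee -> last char: e
  5: ebeeeb$b -> last char: b
  6: eeb$bebe -> last char: e
  7: eeeb$beb -> last char: b


BWT = be$eebeb


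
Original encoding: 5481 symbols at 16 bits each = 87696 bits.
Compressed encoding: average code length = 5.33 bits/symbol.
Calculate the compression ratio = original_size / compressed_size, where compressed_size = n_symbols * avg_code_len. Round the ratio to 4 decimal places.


original_size = n_symbols * orig_bits = 5481 * 16 = 87696 bits
compressed_size = n_symbols * avg_code_len = 5481 * 5.33 = 29213.73 bits
ratio = original_size / compressed_size = 87696 / 29213.73 = 3.0019

Compression ratio = 3.0019


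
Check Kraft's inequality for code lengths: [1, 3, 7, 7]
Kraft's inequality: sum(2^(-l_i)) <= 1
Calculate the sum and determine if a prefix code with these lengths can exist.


Sum = 2^(-1) + 2^(-3) + 2^(-7) + 2^(-7)
    = 0.5 + 0.125 + 0.0078125 + 0.0078125
    = 82/128 = 0.640625
Since 0.640625 <= 1, Kraft's inequality IS satisfied.
A prefix code with these lengths CAN exist.

Kraft sum = 0.640625. Satisfied.


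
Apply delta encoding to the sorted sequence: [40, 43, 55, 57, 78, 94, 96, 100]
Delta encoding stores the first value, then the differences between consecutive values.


First value: 40
Deltas:
  43 - 40 = 3
  55 - 43 = 12
  57 - 55 = 2
  78 - 57 = 21
  94 - 78 = 16
  96 - 94 = 2
  100 - 96 = 4


Delta encoded: [40, 3, 12, 2, 21, 16, 2, 4]


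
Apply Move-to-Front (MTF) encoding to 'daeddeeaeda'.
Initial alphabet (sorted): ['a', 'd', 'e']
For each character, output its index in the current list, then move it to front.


MTF encoding:
'd': index 1 in ['a', 'd', 'e'] -> ['d', 'a', 'e']
'a': index 1 in ['d', 'a', 'e'] -> ['a', 'd', 'e']
'e': index 2 in ['a', 'd', 'e'] -> ['e', 'a', 'd']
'd': index 2 in ['e', 'a', 'd'] -> ['d', 'e', 'a']
'd': index 0 in ['d', 'e', 'a'] -> ['d', 'e', 'a']
'e': index 1 in ['d', 'e', 'a'] -> ['e', 'd', 'a']
'e': index 0 in ['e', 'd', 'a'] -> ['e', 'd', 'a']
'a': index 2 in ['e', 'd', 'a'] -> ['a', 'e', 'd']
'e': index 1 in ['a', 'e', 'd'] -> ['e', 'a', 'd']
'd': index 2 in ['e', 'a', 'd'] -> ['d', 'e', 'a']
'a': index 2 in ['d', 'e', 'a'] -> ['a', 'd', 'e']


Output: [1, 1, 2, 2, 0, 1, 0, 2, 1, 2, 2]


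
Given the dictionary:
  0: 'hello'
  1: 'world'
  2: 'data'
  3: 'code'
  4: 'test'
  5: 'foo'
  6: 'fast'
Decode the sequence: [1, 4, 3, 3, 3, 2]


Look up each index in the dictionary:
  1 -> 'world'
  4 -> 'test'
  3 -> 'code'
  3 -> 'code'
  3 -> 'code'
  2 -> 'data'

Decoded: "world test code code code data"


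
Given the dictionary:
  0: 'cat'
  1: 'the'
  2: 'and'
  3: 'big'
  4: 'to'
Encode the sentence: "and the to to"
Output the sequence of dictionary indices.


Look up each word in the dictionary:
  'and' -> 2
  'the' -> 1
  'to' -> 4
  'to' -> 4

Encoded: [2, 1, 4, 4]


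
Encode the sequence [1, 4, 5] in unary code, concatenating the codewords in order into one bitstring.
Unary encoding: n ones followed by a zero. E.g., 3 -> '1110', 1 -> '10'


Encode each number as n ones followed by a terminating 0:
  1 -> 10 (2 bits)
  4 -> 11110 (5 bits)
  5 -> 111110 (6 bits)
Total length = 2 + 5 + 6 = 13 bits.

Unary([1, 4, 5]) = 1011110111110 (13 bits)


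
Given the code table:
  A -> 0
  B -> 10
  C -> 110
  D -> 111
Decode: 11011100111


Decoding:
110 -> C
111 -> D
0 -> A
0 -> A
111 -> D


Result: CDAAD


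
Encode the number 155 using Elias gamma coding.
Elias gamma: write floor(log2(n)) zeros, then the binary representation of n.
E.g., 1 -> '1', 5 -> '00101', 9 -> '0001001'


num_bits = floor(log2(155)) + 1 = 8
leading_zeros = num_bits - 1 = 7
binary(155) = 10011011

Elias gamma(155) = '0000000' + '10011011' = 000000010011011 (15 bits)


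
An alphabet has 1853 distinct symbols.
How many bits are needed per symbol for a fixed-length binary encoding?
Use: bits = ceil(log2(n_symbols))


log2(1853) = 10.8556
Bracket: 2^10 = 1024 < 1853 <= 2^11 = 2048
So ceil(log2(1853)) = 11

bits = ceil(log2(1853)) = ceil(10.8556) = 11 bits


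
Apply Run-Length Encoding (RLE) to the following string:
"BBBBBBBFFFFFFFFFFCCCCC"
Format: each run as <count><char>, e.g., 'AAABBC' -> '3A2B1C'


Scanning runs left to right:
  i=0: run of 'B' x 7 -> '7B'
  i=7: run of 'F' x 10 -> '10F'
  i=17: run of 'C' x 5 -> '5C'

RLE = 7B10F5C


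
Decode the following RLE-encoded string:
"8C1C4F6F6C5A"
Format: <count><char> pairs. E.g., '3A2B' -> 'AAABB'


Expanding each <count><char> pair:
  8C -> 'CCCCCCCC'
  1C -> 'C'
  4F -> 'FFFF'
  6F -> 'FFFFFF'
  6C -> 'CCCCCC'
  5A -> 'AAAAA'

Decoded = CCCCCCCCCFFFFFFFFFFCCCCCCAAAAA


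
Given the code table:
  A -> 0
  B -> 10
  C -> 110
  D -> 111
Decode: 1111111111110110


Decoding:
111 -> D
111 -> D
111 -> D
111 -> D
0 -> A
110 -> C


Result: DDDDAC


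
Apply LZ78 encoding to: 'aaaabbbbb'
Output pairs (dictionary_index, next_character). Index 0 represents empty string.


LZ78 encoding steps:
Dictionary: {0: ''}
Step 1: w='' (idx 0), next='a' -> output (0, 'a'), add 'a' as idx 1
Step 2: w='a' (idx 1), next='a' -> output (1, 'a'), add 'aa' as idx 2
Step 3: w='a' (idx 1), next='b' -> output (1, 'b'), add 'ab' as idx 3
Step 4: w='' (idx 0), next='b' -> output (0, 'b'), add 'b' as idx 4
Step 5: w='b' (idx 4), next='b' -> output (4, 'b'), add 'bb' as idx 5
Step 6: w='b' (idx 4), end of input -> output (4, '')


Encoded: [(0, 'a'), (1, 'a'), (1, 'b'), (0, 'b'), (4, 'b'), (4, '')]


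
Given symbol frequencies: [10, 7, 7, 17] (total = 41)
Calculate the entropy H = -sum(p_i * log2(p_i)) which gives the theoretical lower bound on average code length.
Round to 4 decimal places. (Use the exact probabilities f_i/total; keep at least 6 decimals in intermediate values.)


Per-symbol terms -p_i * log2(p_i) with p_i = f_i/41:
  p = 10/41 = 0.243902: log2(p) = -2.035624, -p*log2(p) = 0.496494
  p = 7/41 = 0.170732: log2(p) = -2.550197, -p*log2(p) = 0.435400
  p = 7/41 = 0.170732: log2(p) = -2.550197, -p*log2(p) = 0.435400
  p = 17/41 = 0.414634: log2(p) = -1.270089, -p*log2(p) = 0.526622
H = 0.496494 + 0.435400 + 0.435400 + 0.526622 = 1.893916

H = 1.8939 bits/symbol


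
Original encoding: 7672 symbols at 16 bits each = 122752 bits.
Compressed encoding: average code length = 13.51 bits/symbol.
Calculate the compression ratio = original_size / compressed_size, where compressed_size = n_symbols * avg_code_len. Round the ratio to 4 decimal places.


original_size = n_symbols * orig_bits = 7672 * 16 = 122752 bits
compressed_size = n_symbols * avg_code_len = 7672 * 13.51 = 103648.72 bits
ratio = original_size / compressed_size = 122752 / 103648.72 = 1.1843

Compression ratio = 1.1843


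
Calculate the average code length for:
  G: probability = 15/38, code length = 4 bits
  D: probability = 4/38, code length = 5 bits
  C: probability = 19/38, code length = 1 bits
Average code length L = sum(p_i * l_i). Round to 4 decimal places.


Weighted contributions p_i * l_i:
  G: (15/38) * 4 = 60/38
  D: (4/38) * 5 = 20/38
  C: (19/38) * 1 = 19/38
Sum = (60 + 20 + 19)/38 = 99/38

L = 99/38 = 2.6053 bits/symbol


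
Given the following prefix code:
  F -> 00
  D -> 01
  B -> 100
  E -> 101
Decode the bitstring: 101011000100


Decoding step by step:
Bits 101 -> E
Bits 01 -> D
Bits 100 -> B
Bits 01 -> D
Bits 00 -> F


Decoded message: EDBDF


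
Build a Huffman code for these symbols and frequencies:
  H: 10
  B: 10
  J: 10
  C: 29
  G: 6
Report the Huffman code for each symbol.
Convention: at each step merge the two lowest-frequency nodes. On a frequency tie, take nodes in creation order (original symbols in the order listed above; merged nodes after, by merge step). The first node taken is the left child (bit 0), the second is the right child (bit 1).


Huffman tree construction:
Step 1: Merge G(6) + H(10) = 16
Step 2: Merge B(10) + J(10) = 20
Step 3: Merge (G+H)(16) + (B+J)(20) = 36
Step 4: Merge C(29) + ((G+H)+(B+J))(36) = 65
Read each symbol's code off the tree from the root (left child = 0, right child = 1).

Codes:
  H: 101 (length 3)
  B: 110 (length 3)
  J: 111 (length 3)
  C: 0 (length 1)
  G: 100 (length 3)
Average code length: 137/65 = 2.1077 bits/symbol


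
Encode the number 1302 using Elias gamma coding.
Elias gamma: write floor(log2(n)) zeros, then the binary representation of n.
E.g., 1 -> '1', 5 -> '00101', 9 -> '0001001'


num_bits = floor(log2(1302)) + 1 = 11
leading_zeros = num_bits - 1 = 10
binary(1302) = 10100010110

Elias gamma(1302) = '0000000000' + '10100010110' = 000000000010100010110 (21 bits)


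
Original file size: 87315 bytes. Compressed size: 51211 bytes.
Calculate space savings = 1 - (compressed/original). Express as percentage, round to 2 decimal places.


ratio = compressed/original = 51211/87315 = 0.586509
savings = 1 - ratio = 1 - 0.586509 = 0.413491
as a percentage: 0.413491 * 100 = 41.35%

Space savings = 1 - 51211/87315 = 41.35%


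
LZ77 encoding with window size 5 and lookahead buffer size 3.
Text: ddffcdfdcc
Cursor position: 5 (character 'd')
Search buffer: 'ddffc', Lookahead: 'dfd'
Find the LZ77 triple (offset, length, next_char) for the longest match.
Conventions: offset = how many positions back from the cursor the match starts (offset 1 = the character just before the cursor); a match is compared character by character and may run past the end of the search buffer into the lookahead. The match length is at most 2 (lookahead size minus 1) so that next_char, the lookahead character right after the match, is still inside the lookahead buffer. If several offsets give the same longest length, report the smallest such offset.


Try each offset into the search buffer:
  offset=1 (pos 4, char 'c'): match length 0
  offset=2 (pos 3, char 'f'): match length 0
  offset=3 (pos 2, char 'f'): match length 0
  offset=4 (pos 1, char 'd'): match length 2
  offset=5 (pos 0, char 'd'): match length 1
Longest match has length 2 at offset 4.
next_char = character at position 5 + 2 = 7 -> 'd'

Best match: offset=4, length=2 (matching 'df' starting at position 1)
LZ77 triple: (4, 2, 'd')


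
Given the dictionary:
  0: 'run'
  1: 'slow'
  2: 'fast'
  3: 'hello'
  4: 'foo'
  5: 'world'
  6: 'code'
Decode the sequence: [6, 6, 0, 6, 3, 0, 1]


Look up each index in the dictionary:
  6 -> 'code'
  6 -> 'code'
  0 -> 'run'
  6 -> 'code'
  3 -> 'hello'
  0 -> 'run'
  1 -> 'slow'

Decoded: "code code run code hello run slow"


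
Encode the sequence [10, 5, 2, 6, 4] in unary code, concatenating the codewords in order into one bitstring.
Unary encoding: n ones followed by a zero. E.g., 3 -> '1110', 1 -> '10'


Encode each number as n ones followed by a terminating 0:
  10 -> 11111111110 (11 bits)
  5 -> 111110 (6 bits)
  2 -> 110 (3 bits)
  6 -> 1111110 (7 bits)
  4 -> 11110 (5 bits)
Total length = 11 + 6 + 3 + 7 + 5 = 32 bits.

Unary([10, 5, 2, 6, 4]) = 11111111110111110110111111011110 (32 bits)


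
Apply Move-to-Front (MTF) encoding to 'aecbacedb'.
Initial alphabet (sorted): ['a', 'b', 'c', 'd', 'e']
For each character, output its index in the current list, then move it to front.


MTF encoding:
'a': index 0 in ['a', 'b', 'c', 'd', 'e'] -> ['a', 'b', 'c', 'd', 'e']
'e': index 4 in ['a', 'b', 'c', 'd', 'e'] -> ['e', 'a', 'b', 'c', 'd']
'c': index 3 in ['e', 'a', 'b', 'c', 'd'] -> ['c', 'e', 'a', 'b', 'd']
'b': index 3 in ['c', 'e', 'a', 'b', 'd'] -> ['b', 'c', 'e', 'a', 'd']
'a': index 3 in ['b', 'c', 'e', 'a', 'd'] -> ['a', 'b', 'c', 'e', 'd']
'c': index 2 in ['a', 'b', 'c', 'e', 'd'] -> ['c', 'a', 'b', 'e', 'd']
'e': index 3 in ['c', 'a', 'b', 'e', 'd'] -> ['e', 'c', 'a', 'b', 'd']
'd': index 4 in ['e', 'c', 'a', 'b', 'd'] -> ['d', 'e', 'c', 'a', 'b']
'b': index 4 in ['d', 'e', 'c', 'a', 'b'] -> ['b', 'd', 'e', 'c', 'a']


Output: [0, 4, 3, 3, 3, 2, 3, 4, 4]


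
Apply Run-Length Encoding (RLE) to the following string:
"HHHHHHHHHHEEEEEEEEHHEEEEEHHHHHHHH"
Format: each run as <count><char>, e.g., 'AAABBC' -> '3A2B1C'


Scanning runs left to right:
  i=0: run of 'H' x 10 -> '10H'
  i=10: run of 'E' x 8 -> '8E'
  i=18: run of 'H' x 2 -> '2H'
  i=20: run of 'E' x 5 -> '5E'
  i=25: run of 'H' x 8 -> '8H'

RLE = 10H8E2H5E8H


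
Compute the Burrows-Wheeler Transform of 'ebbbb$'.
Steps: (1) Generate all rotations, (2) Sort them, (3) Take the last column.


Rotations (sorted):
  0: $ebbbb -> last char: b
  1: b$ebbb -> last char: b
  2: bb$ebb -> last char: b
  3: bbb$eb -> last char: b
  4: bbbb$e -> last char: e
  5: ebbbb$ -> last char: $


BWT = bbbbe$


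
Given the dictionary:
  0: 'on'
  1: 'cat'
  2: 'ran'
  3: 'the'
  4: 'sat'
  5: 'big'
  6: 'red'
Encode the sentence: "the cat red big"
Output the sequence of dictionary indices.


Look up each word in the dictionary:
  'the' -> 3
  'cat' -> 1
  'red' -> 6
  'big' -> 5

Encoded: [3, 1, 6, 5]


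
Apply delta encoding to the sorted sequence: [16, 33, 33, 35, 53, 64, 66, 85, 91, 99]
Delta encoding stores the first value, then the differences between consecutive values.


First value: 16
Deltas:
  33 - 16 = 17
  33 - 33 = 0
  35 - 33 = 2
  53 - 35 = 18
  64 - 53 = 11
  66 - 64 = 2
  85 - 66 = 19
  91 - 85 = 6
  99 - 91 = 8


Delta encoded: [16, 17, 0, 2, 18, 11, 2, 19, 6, 8]


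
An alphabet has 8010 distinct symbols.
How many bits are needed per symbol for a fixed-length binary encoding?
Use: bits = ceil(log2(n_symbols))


log2(8010) = 12.9676
Bracket: 2^12 = 4096 < 8010 <= 2^13 = 8192
So ceil(log2(8010)) = 13

bits = ceil(log2(8010)) = ceil(12.9676) = 13 bits


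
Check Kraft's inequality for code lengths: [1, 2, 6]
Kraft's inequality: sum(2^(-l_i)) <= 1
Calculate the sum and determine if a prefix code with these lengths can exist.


Sum = 2^(-1) + 2^(-2) + 2^(-6)
    = 0.5 + 0.25 + 0.015625
    = 49/64 = 0.765625
Since 0.765625 <= 1, Kraft's inequality IS satisfied.
A prefix code with these lengths CAN exist.

Kraft sum = 0.765625. Satisfied.


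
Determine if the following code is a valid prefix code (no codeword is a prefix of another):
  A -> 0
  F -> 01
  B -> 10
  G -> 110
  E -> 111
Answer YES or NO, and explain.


Checking each pair (does one codeword prefix another?):
  A='0' vs F='01': prefix -- VIOLATION

NO -- this is NOT a valid prefix code. A (0) is a prefix of F (01).


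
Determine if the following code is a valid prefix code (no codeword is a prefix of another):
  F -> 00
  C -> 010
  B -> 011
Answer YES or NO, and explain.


Checking each pair (does one codeword prefix another?):
  F='00' vs C='010': no prefix
  F='00' vs B='011': no prefix
  C='010' vs F='00': no prefix
  C='010' vs B='011': no prefix
  B='011' vs F='00': no prefix
  B='011' vs C='010': no prefix
No violation found over all pairs.

YES -- this is a valid prefix code. No codeword is a prefix of any other codeword.


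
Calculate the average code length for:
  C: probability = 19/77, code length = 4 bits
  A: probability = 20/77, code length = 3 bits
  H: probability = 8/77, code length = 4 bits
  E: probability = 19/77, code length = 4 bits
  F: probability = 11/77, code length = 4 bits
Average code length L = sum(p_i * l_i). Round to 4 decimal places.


Weighted contributions p_i * l_i:
  C: (19/77) * 4 = 76/77
  A: (20/77) * 3 = 60/77
  H: (8/77) * 4 = 32/77
  E: (19/77) * 4 = 76/77
  F: (11/77) * 4 = 44/77
Sum = (76 + 60 + 32 + 76 + 44)/77 = 288/77

L = 288/77 = 3.7403 bits/symbol
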